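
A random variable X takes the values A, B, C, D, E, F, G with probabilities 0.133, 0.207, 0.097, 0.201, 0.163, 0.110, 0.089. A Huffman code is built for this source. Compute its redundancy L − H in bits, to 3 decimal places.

0.041 bits

Entropy H = −Σ p log₂ p ≈ 2.7367 bits.
Huffman merges: 89/1000+97/1000→93/500; 11/100+133/1000→243/1000; 163/1000+93/500→349/1000; 201/1000+207/1000→51/125; 243/1000+349/1000→74/125; 51/125+74/125→1. L = 1389/500 ≈ 2.7780.
L − H = 2.7780 − 2.7367 = 0.041 bits.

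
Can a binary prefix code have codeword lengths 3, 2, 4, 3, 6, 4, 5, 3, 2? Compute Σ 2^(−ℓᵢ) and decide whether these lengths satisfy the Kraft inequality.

With common denominator 2^6 = 64: Σ 2^(−ℓᵢ) = 8/64 + 16/64 + 4/64 + 8/64 + 1/64 + 4/64 + 2/64 + 8/64 + 16/64 = 67/64 = 1.046875.
Kraft's inequality requires Σ ≤ 1; here Σ = 1.046875 > 1, so no such prefix code exists.

1.046875; no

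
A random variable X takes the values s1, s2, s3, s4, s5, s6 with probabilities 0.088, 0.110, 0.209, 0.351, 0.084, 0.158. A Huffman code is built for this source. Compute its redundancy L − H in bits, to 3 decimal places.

Entropy H = −Σ p log₂ p ≈ 2.3818 bits.
Huffman merges: 21/250+11/125→43/250; 11/100+79/500→67/250; 43/250+209/1000→381/1000; 67/250+351/1000→619/1000; 381/1000+619/1000→1. L = 61/25 ≈ 2.4400.
L − H = 2.4400 − 2.3818 = 0.058 bits.

0.058 bits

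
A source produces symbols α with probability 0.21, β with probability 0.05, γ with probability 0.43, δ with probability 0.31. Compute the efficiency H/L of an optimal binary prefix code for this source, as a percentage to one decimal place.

94.9%

Entropy H = −Σ p log₂ p ≈ 1.7363 bits.
Huffman merges: 1/20+21/100→13/50; 13/50+31/100→57/100; 43/100+57/100→1. L = 183/100 ≈ 1.8300.
Efficiency = H/L = 1.7363/1.8300 = 94.9%.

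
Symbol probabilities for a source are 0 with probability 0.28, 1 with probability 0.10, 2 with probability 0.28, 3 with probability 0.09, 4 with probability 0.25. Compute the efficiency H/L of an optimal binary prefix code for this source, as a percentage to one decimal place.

99.2%

Entropy H = −Σ p log₂ p ≈ 2.1733 bits.
Huffman merges: 9/100+1/10→19/100; 19/100+1/4→11/25; 7/25+7/25→14/25; 11/25+14/25→1. L = 219/100 ≈ 2.1900.
Efficiency = H/L = 2.1733/2.1900 = 99.2%.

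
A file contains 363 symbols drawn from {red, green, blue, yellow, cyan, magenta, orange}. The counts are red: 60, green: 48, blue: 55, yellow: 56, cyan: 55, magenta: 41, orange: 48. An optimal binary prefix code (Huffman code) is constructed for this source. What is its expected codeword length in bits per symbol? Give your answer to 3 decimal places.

2.835 bits/symbol

Probabilities are the counts divided by 363.
Repeatedly combine the two least-probable nodes; the expected code length is the sum of the merged weights.
merge 41/363 + 16/121 → 89/363
merge 16/121 + 5/33 → 103/363
merge 5/33 + 56/363 → 37/121
merge 20/121 + 89/363 → 149/363
merge 103/363 + 37/121 → 214/363
merge 149/363 + 214/363 → 1
L = 89/363 + 103/363 + 37/121 + 149/363 + 214/363 + 1 = 343/121 ≈ 2.835 bits/symbol.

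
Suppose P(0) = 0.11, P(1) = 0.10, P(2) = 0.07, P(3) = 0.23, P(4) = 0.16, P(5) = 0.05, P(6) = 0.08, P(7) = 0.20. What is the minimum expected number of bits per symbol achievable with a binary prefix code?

2.87 bits/symbol

Repeatedly combine the two least-probable nodes; the expected code length is the sum of the merged weights.
merge 1/20 + 7/100 → 3/25
merge 2/25 + 1/10 → 9/50
merge 11/100 + 3/25 → 23/100
merge 4/25 + 9/50 → 17/50
merge 1/5 + 23/100 → 43/100
merge 23/100 + 17/50 → 57/100
merge 43/100 + 57/100 → 1
L = 3/25 + 9/50 + 23/100 + 17/50 + 43/100 + 57/100 + 1 = 287/100 = 2.87 bits/symbol.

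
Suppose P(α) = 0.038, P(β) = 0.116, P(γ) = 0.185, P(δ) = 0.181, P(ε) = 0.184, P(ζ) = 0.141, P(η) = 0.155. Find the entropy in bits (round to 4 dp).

H = −Σ pᵢ log₂ pᵢ.
−0.038·log₂(0.038) = 0.1793
−0.116·log₂(0.116) = 0.3605
−0.185·log₂(0.185) = 0.4504
−0.181·log₂(0.181) = 0.4463
−0.184·log₂(0.184) = 0.4494
−0.141·log₂(0.141) = 0.3985
−0.155·log₂(0.155) = 0.4169
Sum ≈ 2.7012 → 2.7012 bits.

2.7012 bits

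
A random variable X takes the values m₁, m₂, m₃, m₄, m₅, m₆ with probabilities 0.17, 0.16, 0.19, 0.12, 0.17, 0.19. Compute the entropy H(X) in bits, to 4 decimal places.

H = −Σ pᵢ log₂ pᵢ.
−0.17·log₂(0.17) = 0.4346
−0.16·log₂(0.16) = 0.4230
−0.19·log₂(0.19) = 0.4552
−0.12·log₂(0.12) = 0.3671
−0.17·log₂(0.17) = 0.4346
−0.19·log₂(0.19) = 0.4552
Sum ≈ 2.5697 → 2.5697 bits.

2.5697 bits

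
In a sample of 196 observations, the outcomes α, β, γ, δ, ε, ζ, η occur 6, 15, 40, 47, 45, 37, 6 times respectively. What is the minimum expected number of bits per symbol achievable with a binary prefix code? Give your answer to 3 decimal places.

Probabilities are the counts divided by 196.
Repeatedly combine the two least-probable nodes; the expected code length is the sum of the merged weights.
merge 3/98 + 3/98 → 3/49
merge 3/49 + 15/196 → 27/196
merge 27/196 + 37/196 → 16/49
merge 10/49 + 45/196 → 85/196
merge 47/196 + 16/49 → 111/196
merge 85/196 + 111/196 → 1
L = 3/49 + 27/196 + 16/49 + 85/196 + 111/196 + 1 = 495/196 ≈ 2.526 bits/symbol.

2.526 bits/symbol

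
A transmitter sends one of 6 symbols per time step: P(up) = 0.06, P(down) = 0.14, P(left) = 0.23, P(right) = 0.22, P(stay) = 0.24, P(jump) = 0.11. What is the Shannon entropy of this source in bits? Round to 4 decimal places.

H = −Σ pᵢ log₂ pᵢ.
−0.06·log₂(0.06) = 0.2435
−0.14·log₂(0.14) = 0.3971
−0.23·log₂(0.23) = 0.4877
−0.22·log₂(0.22) = 0.4806
−0.24·log₂(0.24) = 0.4941
−0.11·log₂(0.11) = 0.3503
Sum ≈ 2.4533 → 2.4533 bits.

2.4533 bits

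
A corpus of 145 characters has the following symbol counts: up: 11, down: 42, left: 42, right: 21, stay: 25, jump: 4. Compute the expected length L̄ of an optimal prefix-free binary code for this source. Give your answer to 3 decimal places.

2.352 bits/symbol

Probabilities are the counts divided by 145.
Repeatedly combine the two least-probable nodes; the expected code length is the sum of the merged weights.
merge 4/145 + 11/145 → 3/29
merge 3/29 + 21/145 → 36/145
merge 5/29 + 36/145 → 61/145
merge 42/145 + 42/145 → 84/145
merge 61/145 + 84/145 → 1
L = 3/29 + 36/145 + 61/145 + 84/145 + 1 = 341/145 ≈ 2.352 bits/symbol.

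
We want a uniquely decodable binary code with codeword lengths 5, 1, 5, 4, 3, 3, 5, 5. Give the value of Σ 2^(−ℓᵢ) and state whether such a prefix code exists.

0.9375; yes

With common denominator 2^5 = 32: Σ 2^(−ℓᵢ) = 1/32 + 16/32 + 1/32 + 2/32 + 4/32 + 4/32 + 1/32 + 1/32 = 30/32 = 0.9375.
Kraft's inequality requires Σ ≤ 1; here Σ = 0.9375 ≤ 1, so such a prefix code exists.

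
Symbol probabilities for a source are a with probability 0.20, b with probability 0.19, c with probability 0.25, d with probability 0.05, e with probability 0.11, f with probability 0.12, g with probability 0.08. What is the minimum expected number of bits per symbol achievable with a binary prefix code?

Repeatedly combine the two least-probable nodes; the expected code length is the sum of the merged weights.
merge 1/20 + 2/25 → 13/100
merge 11/100 + 3/25 → 23/100
merge 13/100 + 19/100 → 8/25
merge 1/5 + 23/100 → 43/100
merge 1/4 + 8/25 → 57/100
merge 43/100 + 57/100 → 1
L = 13/100 + 23/100 + 8/25 + 43/100 + 57/100 + 1 = 67/25 = 2.68 bits/symbol.

2.68 bits/symbol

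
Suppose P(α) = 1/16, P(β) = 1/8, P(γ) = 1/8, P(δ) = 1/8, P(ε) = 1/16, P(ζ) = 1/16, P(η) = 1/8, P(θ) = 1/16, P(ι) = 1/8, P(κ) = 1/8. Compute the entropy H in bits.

3.25 bits

Each probability is a power of 1/2, so log₂(1/p) is an integer.
H = Σ p·log₂(1/p) = 1/16·4 + 1/8·3 + 1/8·3 + 1/8·3 + 1/16·4 + 1/16·4 + 1/8·3 + 1/16·4 + 1/8·3 + 1/8·3 = 3.25 bits.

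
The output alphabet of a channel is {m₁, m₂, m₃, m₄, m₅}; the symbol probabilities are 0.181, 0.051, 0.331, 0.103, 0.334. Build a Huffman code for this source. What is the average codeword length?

2.154 bits/symbol

Repeatedly combine the two least-probable nodes; the expected code length is the sum of the merged weights.
merge 51/1000 + 103/1000 → 77/500
merge 77/500 + 181/1000 → 67/200
merge 331/1000 + 167/500 → 133/200
merge 67/200 + 133/200 → 1
L = 77/500 + 67/200 + 133/200 + 1 = 1077/500 = 2.154 bits/symbol.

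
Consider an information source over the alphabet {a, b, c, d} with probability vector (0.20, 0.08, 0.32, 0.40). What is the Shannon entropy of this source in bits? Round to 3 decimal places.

1.811 bits

H = −Σ pᵢ log₂ pᵢ.
−0.20·log₂(0.20) = 0.4644
−0.08·log₂(0.08) = 0.2915
−0.32·log₂(0.32) = 0.5260
−0.40·log₂(0.40) = 0.5288
Sum ≈ 1.8107 → 1.811 bits.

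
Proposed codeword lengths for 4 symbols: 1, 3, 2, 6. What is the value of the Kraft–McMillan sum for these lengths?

With common denominator 2^6 = 64: Σ 2^(−ℓᵢ) = 32/64 + 8/64 + 16/64 + 1/64 = 57/64 = 0.890625.

0.890625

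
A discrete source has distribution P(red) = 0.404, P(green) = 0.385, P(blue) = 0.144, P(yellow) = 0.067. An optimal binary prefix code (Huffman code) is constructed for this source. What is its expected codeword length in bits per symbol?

Repeatedly combine the two least-probable nodes; the expected code length is the sum of the merged weights.
merge 67/1000 + 18/125 → 211/1000
merge 211/1000 + 77/200 → 149/250
merge 101/250 + 149/250 → 1
L = 211/1000 + 149/250 + 1 = 1807/1000 = 1.807 bits/symbol.

1.807 bits/symbol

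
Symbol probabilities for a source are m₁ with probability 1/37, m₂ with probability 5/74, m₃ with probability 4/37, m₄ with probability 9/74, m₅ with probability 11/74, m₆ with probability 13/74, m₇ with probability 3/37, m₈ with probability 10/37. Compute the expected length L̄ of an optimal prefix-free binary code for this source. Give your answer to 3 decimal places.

2.824 bits/symbol

Repeatedly combine the two least-probable nodes; the expected code length is the sum of the merged weights.
merge 1/37 + 5/74 → 7/74
merge 3/37 + 7/74 → 13/74
merge 4/37 + 9/74 → 17/74
merge 11/74 + 13/74 → 12/37
merge 13/74 + 17/74 → 15/37
merge 10/37 + 12/37 → 22/37
merge 15/37 + 22/37 → 1
L = 7/74 + 13/74 + 17/74 + 12/37 + 15/37 + 22/37 + 1 = 209/74 ≈ 2.824 bits/symbol.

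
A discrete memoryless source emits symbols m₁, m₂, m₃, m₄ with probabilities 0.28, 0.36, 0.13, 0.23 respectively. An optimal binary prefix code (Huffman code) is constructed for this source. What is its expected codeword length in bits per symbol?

2 bits/symbol

Repeatedly combine the two least-probable nodes; the expected code length is the sum of the merged weights.
merge 13/100 + 23/100 → 9/25
merge 7/25 + 9/25 → 16/25
merge 9/25 + 16/25 → 1
L = 9/25 + 16/25 + 1 = 2 bits/symbol.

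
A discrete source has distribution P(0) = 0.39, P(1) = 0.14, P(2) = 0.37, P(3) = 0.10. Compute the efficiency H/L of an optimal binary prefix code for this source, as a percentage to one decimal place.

Entropy H = −Σ p log₂ p ≈ 1.7898 bits.
Huffman merges: 1/10+7/50→6/25; 6/25+37/100→61/100; 39/100+61/100→1. L = 37/20 ≈ 1.8500.
Efficiency = H/L = 1.7898/1.8500 = 96.7%.

96.7%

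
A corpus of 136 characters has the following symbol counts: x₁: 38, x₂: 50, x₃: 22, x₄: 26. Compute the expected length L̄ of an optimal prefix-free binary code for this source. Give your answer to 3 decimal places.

Probabilities are the counts divided by 136.
Repeatedly combine the two least-probable nodes; the expected code length is the sum of the merged weights.
merge 11/68 + 13/68 → 6/17
merge 19/68 + 6/17 → 43/68
merge 25/68 + 43/68 → 1
L = 6/17 + 43/68 + 1 = 135/68 ≈ 1.985 bits/symbol.

1.985 bits/symbol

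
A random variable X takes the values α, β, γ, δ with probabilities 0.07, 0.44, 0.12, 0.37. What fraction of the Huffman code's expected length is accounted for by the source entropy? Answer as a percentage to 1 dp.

96.4%

Entropy H = −Σ p log₂ p ≈ 1.6875 bits.
Huffman merges: 7/100+3/25→19/100; 19/100+37/100→14/25; 11/25+14/25→1. L = 7/4 ≈ 1.7500.
Efficiency = H/L = 1.6875/1.7500 = 96.4%.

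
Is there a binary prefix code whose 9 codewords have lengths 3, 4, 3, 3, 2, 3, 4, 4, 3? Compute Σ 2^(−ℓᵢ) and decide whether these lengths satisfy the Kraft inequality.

With common denominator 2^4 = 16: Σ 2^(−ℓᵢ) = 2/16 + 1/16 + 2/16 + 2/16 + 4/16 + 2/16 + 1/16 + 1/16 + 2/16 = 17/16 = 1.0625.
Kraft's inequality requires Σ ≤ 1; here Σ = 1.0625 > 1, so no such prefix code exists.

1.0625; no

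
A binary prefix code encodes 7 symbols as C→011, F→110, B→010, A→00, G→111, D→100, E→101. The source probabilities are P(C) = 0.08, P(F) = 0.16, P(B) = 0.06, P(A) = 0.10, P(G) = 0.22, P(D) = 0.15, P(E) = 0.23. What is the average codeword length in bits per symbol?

2.9 bits/symbol

L̄ = Σ pᵢ·ℓᵢ = 0.08·3 + 0.16·3 + 0.06·3 + 0.10·2 + 0.22·3 + 0.15·3 + 0.23·3 = 2.9 bits/symbol.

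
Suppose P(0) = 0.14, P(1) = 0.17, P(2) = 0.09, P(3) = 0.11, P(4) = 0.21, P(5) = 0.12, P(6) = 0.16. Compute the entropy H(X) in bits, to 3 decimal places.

2.758 bits

H = −Σ pᵢ log₂ pᵢ.
−0.14·log₂(0.14) = 0.3971
−0.17·log₂(0.17) = 0.4346
−0.09·log₂(0.09) = 0.3127
−0.11·log₂(0.11) = 0.3503
−0.21·log₂(0.21) = 0.4728
−0.12·log₂(0.12) = 0.3671
−0.16·log₂(0.16) = 0.4230
Sum ≈ 2.7575 → 2.758 bits.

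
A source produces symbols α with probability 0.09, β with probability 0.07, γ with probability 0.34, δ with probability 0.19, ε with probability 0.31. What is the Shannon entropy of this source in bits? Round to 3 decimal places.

H = −Σ pᵢ log₂ pᵢ.
−0.09·log₂(0.09) = 0.3127
−0.07·log₂(0.07) = 0.2686
−0.34·log₂(0.34) = 0.5292
−0.19·log₂(0.19) = 0.4552
−0.31·log₂(0.31) = 0.5238
Sum ≈ 2.0894 → 2.089 bits.

2.089 bits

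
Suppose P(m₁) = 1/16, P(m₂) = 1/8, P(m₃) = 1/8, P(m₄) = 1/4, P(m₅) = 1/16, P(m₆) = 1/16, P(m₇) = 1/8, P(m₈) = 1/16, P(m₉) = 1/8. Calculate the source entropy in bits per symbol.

Each probability is a power of 1/2, so log₂(1/p) is an integer.
H = Σ p·log₂(1/p) = 1/16·4 + 1/8·3 + 1/8·3 + 1/4·2 + 1/16·4 + 1/16·4 + 1/8·3 + 1/16·4 + 1/8·3 = 3 bits.

3 bits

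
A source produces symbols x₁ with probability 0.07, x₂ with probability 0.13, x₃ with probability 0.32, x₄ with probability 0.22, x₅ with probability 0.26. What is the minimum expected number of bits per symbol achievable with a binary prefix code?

2.2 bits/symbol

Repeatedly combine the two least-probable nodes; the expected code length is the sum of the merged weights.
merge 7/100 + 13/100 → 1/5
merge 1/5 + 11/50 → 21/50
merge 13/50 + 8/25 → 29/50
merge 21/50 + 29/50 → 1
L = 1/5 + 21/50 + 29/50 + 1 = 11/5 = 2.2 bits/symbol.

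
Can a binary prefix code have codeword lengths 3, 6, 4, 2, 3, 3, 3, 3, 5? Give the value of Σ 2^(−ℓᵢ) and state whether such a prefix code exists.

With common denominator 2^6 = 64: Σ 2^(−ℓᵢ) = 8/64 + 1/64 + 4/64 + 16/64 + 8/64 + 8/64 + 8/64 + 8/64 + 2/64 = 63/64 = 0.984375.
Kraft's inequality requires Σ ≤ 1; here Σ = 0.984375 ≤ 1, so such a prefix code exists.

0.984375; yes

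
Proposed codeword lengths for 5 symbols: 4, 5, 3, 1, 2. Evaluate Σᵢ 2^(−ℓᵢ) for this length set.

0.96875

With common denominator 2^5 = 32: Σ 2^(−ℓᵢ) = 2/32 + 1/32 + 4/32 + 16/32 + 8/32 = 31/32 = 0.96875.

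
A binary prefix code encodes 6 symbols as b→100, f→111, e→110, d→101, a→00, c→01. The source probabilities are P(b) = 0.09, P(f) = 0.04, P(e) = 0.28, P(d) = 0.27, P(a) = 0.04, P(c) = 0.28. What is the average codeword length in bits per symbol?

L̄ = Σ pᵢ·ℓᵢ = 0.09·3 + 0.04·3 + 0.28·3 + 0.27·3 + 0.04·2 + 0.28·2 = 2.68 bits/symbol.

2.68 bits/symbol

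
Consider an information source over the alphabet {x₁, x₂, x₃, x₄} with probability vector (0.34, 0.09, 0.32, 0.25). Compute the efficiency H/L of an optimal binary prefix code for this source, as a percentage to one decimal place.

Entropy H = −Σ p log₂ p ≈ 1.8679 bits.
Huffman merges: 9/100+1/4→17/50; 8/25+17/50→33/50; 17/50+33/50→1. L = 2 ≈ 2.0000.
Efficiency = H/L = 1.8679/2.0000 = 93.4%.

93.4%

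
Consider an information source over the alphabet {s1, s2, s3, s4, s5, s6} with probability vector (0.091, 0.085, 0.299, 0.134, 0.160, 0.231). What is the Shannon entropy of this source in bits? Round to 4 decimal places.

2.4377 bits

H = −Σ pᵢ log₂ pᵢ.
−0.091·log₂(0.091) = 0.3147
−0.085·log₂(0.085) = 0.3023
−0.299·log₂(0.299) = 0.5208
−0.134·log₂(0.134) = 0.3886
−0.160·log₂(0.160) = 0.4230
−0.231·log₂(0.231) = 0.4883
Sum ≈ 2.4377 → 2.4377 bits.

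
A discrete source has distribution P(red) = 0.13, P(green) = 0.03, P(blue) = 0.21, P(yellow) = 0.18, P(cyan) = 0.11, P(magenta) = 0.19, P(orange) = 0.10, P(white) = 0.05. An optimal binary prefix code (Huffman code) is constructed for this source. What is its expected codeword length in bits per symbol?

2.86 bits/symbol

Repeatedly combine the two least-probable nodes; the expected code length is the sum of the merged weights.
merge 3/100 + 1/20 → 2/25
merge 2/25 + 1/10 → 9/50
merge 11/100 + 13/100 → 6/25
merge 9/50 + 9/50 → 9/25
merge 19/100 + 21/100 → 2/5
merge 6/25 + 9/25 → 3/5
merge 2/5 + 3/5 → 1
L = 2/25 + 9/50 + 6/25 + 9/25 + 2/5 + 3/5 + 1 = 143/50 = 2.86 bits/symbol.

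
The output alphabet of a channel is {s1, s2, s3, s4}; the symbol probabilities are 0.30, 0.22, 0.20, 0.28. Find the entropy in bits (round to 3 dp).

H = −Σ pᵢ log₂ pᵢ.
−0.30·log₂(0.30) = 0.5211
−0.22·log₂(0.22) = 0.4806
−0.20·log₂(0.20) = 0.4644
−0.28·log₂(0.28) = 0.5142
Sum ≈ 1.9803 → 1.980 bits.

1.980 bits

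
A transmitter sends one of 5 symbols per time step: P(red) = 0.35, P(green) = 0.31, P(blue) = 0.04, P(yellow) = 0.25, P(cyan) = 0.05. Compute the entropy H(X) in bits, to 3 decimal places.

H = −Σ pᵢ log₂ pᵢ.
−0.35·log₂(0.35) = 0.5301
−0.31·log₂(0.31) = 0.5238
−0.04·log₂(0.04) = 0.1858
−0.25·log₂(0.25) = 0.5000
−0.05·log₂(0.05) = 0.2161
Sum ≈ 1.9557 → 1.956 bits.

1.956 bits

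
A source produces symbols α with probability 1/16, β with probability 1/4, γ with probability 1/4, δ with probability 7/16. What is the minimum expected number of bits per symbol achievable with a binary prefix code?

Repeatedly combine the two least-probable nodes; the expected code length is the sum of the merged weights.
merge 1/16 + 1/4 → 5/16
merge 1/4 + 5/16 → 9/16
merge 7/16 + 9/16 → 1
L = 5/16 + 9/16 + 1 = 15/8 = 1.875 bits/symbol.

1.875 bits/symbol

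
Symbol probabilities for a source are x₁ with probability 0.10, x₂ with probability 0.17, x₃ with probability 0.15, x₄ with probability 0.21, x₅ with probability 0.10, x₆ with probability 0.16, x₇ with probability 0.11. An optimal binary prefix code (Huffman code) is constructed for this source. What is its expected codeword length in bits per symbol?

2.79 bits/symbol

Repeatedly combine the two least-probable nodes; the expected code length is the sum of the merged weights.
merge 1/10 + 1/10 → 1/5
merge 11/100 + 3/20 → 13/50
merge 4/25 + 17/100 → 33/100
merge 1/5 + 21/100 → 41/100
merge 13/50 + 33/100 → 59/100
merge 41/100 + 59/100 → 1
L = 1/5 + 13/50 + 33/100 + 41/100 + 59/100 + 1 = 279/100 = 2.79 bits/symbol.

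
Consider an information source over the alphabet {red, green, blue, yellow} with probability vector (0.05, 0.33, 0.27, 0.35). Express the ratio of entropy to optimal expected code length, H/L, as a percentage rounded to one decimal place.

Entropy H = −Σ p log₂ p ≈ 1.7840 bits.
Huffman merges: 1/20+27/100→8/25; 8/25+33/100→13/20; 7/20+13/20→1. L = 197/100 ≈ 1.9700.
Efficiency = H/L = 1.7840/1.9700 = 90.6%.

90.6%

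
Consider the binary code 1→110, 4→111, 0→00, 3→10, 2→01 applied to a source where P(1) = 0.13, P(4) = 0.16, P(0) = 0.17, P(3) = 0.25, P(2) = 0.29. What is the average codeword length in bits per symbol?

2.29 bits/symbol

L̄ = Σ pᵢ·ℓᵢ = 0.13·3 + 0.16·3 + 0.17·2 + 0.25·2 + 0.29·2 = 2.29 bits/symbol.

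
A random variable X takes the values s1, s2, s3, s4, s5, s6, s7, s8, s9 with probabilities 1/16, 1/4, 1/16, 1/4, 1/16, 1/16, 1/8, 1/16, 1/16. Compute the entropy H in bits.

2.875 bits

Each probability is a power of 1/2, so log₂(1/p) is an integer.
H = Σ p·log₂(1/p) = 1/16·4 + 1/4·2 + 1/16·4 + 1/4·2 + 1/16·4 + 1/16·4 + 1/8·3 + 1/16·4 + 1/16·4 = 2.875 bits.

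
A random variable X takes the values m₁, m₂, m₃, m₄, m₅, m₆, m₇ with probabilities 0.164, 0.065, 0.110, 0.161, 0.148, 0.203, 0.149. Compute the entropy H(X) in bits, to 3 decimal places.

2.743 bits

H = −Σ pᵢ log₂ pᵢ.
−0.164·log₂(0.164) = 0.4278
−0.065·log₂(0.065) = 0.2563
−0.110·log₂(0.110) = 0.3503
−0.161·log₂(0.161) = 0.4242
−0.148·log₂(0.148) = 0.4079
−0.203·log₂(0.203) = 0.4670
−0.149·log₂(0.149) = 0.4092
Sum ≈ 2.7427 → 2.743 bits.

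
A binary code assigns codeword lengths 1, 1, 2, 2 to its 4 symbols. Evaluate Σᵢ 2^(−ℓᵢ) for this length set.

1.5

With common denominator 2^2 = 4: Σ 2^(−ℓᵢ) = 2/4 + 2/4 + 1/4 + 1/4 = 6/4 = 1.5.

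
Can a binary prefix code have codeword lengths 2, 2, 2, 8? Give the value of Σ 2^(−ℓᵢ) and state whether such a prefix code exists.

With common denominator 2^8 = 256: Σ 2^(−ℓᵢ) = 64/256 + 64/256 + 64/256 + 1/256 = 193/256 = 0.75390625.
Kraft's inequality requires Σ ≤ 1; here Σ = 0.75390625 ≤ 1, so such a prefix code exists.

0.75390625; yes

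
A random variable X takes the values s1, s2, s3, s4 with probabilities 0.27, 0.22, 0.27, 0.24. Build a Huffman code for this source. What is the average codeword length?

Repeatedly combine the two least-probable nodes; the expected code length is the sum of the merged weights.
merge 11/50 + 6/25 → 23/50
merge 27/100 + 27/100 → 27/50
merge 23/50 + 27/50 → 1
L = 23/50 + 27/50 + 1 = 2 bits/symbol.

2 bits/symbol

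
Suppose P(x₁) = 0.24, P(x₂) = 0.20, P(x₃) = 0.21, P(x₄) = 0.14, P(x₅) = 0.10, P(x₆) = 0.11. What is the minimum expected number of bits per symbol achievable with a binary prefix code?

2.55 bits/symbol

Repeatedly combine the two least-probable nodes; the expected code length is the sum of the merged weights.
merge 1/10 + 11/100 → 21/100
merge 7/50 + 1/5 → 17/50
merge 21/100 + 21/100 → 21/50
merge 6/25 + 17/50 → 29/50
merge 21/50 + 29/50 → 1
L = 21/100 + 17/50 + 21/50 + 29/50 + 1 = 51/20 = 2.55 bits/symbol.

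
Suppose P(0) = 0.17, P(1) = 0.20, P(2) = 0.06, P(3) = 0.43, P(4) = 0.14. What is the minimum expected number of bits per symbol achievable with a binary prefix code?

Repeatedly combine the two least-probable nodes; the expected code length is the sum of the merged weights.
merge 3/50 + 7/50 → 1/5
merge 17/100 + 1/5 → 37/100
merge 1/5 + 37/100 → 57/100
merge 43/100 + 57/100 → 1
L = 1/5 + 37/100 + 57/100 + 1 = 107/50 = 2.14 bits/symbol.

2.14 bits/symbol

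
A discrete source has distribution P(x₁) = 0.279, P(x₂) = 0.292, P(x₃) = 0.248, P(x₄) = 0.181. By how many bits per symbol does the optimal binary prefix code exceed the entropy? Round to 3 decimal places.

0.022 bits

Entropy H = −Σ p log₂ p ≈ 1.9776 bits.
Huffman merges: 181/1000+31/125→429/1000; 279/1000+73/250→571/1000; 429/1000+571/1000→1. L = 2 ≈ 2.0000.
L − H = 2.0000 − 1.9776 = 0.022 bits.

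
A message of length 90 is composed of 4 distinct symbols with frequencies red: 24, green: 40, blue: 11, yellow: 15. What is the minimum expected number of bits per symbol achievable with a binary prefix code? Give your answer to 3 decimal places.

1.844 bits/symbol

Probabilities are the counts divided by 90.
Repeatedly combine the two least-probable nodes; the expected code length is the sum of the merged weights.
merge 11/90 + 1/6 → 13/45
merge 4/15 + 13/45 → 5/9
merge 4/9 + 5/9 → 1
L = 13/45 + 5/9 + 1 = 83/45 ≈ 1.844 bits/symbol.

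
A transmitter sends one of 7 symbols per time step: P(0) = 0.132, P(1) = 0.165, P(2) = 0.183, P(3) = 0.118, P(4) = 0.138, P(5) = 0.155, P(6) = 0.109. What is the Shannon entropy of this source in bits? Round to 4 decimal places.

2.7864 bits

H = −Σ pᵢ log₂ pᵢ.
−0.132·log₂(0.132) = 0.3856
−0.165·log₂(0.165) = 0.4289
−0.183·log₂(0.183) = 0.4484
−0.118·log₂(0.118) = 0.3638
−0.138·log₂(0.138) = 0.3943
−0.155·log₂(0.155) = 0.4169
−0.109·log₂(0.109) = 0.3485
Sum ≈ 2.7864 → 2.7864 bits.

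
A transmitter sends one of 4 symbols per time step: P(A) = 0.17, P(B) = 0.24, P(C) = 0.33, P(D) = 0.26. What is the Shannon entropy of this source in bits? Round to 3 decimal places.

1.962 bits

H = −Σ pᵢ log₂ pᵢ.
−0.17·log₂(0.17) = 0.4346
−0.24·log₂(0.24) = 0.4941
−0.33·log₂(0.33) = 0.5278
−0.26·log₂(0.26) = 0.5053
Sum ≈ 1.9618 → 1.962 bits.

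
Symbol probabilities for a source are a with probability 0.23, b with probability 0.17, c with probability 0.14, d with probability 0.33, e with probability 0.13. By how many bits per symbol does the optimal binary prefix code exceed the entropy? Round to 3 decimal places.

0.040 bits

Entropy H = −Σ p log₂ p ≈ 2.2298 bits.
Huffman merges: 13/100+7/50→27/100; 17/100+23/100→2/5; 27/100+33/100→3/5; 2/5+3/5→1. L = 227/100 ≈ 2.2700.
L − H = 2.2700 − 2.2298 = 0.040 bits.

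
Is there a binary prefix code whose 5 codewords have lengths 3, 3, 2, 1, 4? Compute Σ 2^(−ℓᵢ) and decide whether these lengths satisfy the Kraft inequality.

1.0625; no

With common denominator 2^4 = 16: Σ 2^(−ℓᵢ) = 2/16 + 2/16 + 4/16 + 8/16 + 1/16 = 17/16 = 1.0625.
Kraft's inequality requires Σ ≤ 1; here Σ = 1.0625 > 1, so no such prefix code exists.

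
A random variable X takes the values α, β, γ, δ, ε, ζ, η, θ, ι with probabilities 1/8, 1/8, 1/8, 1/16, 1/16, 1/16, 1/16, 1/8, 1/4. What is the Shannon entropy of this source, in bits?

3 bits

Each probability is a power of 1/2, so log₂(1/p) is an integer.
H = Σ p·log₂(1/p) = 1/8·3 + 1/8·3 + 1/8·3 + 1/16·4 + 1/16·4 + 1/16·4 + 1/16·4 + 1/8·3 + 1/4·2 = 3 bits.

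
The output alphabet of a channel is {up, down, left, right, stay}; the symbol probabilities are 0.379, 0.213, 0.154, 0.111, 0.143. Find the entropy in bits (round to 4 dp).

H = −Σ pᵢ log₂ pᵢ.
−0.379·log₂(0.379) = 0.5305
−0.213·log₂(0.213) = 0.4752
−0.154·log₂(0.154) = 0.4156
−0.111·log₂(0.111) = 0.3520
−0.143·log₂(0.143) = 0.4012
Sum ≈ 2.1746 → 2.1746 bits.

2.1746 bits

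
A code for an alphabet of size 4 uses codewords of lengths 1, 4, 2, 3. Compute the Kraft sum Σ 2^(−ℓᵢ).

0.9375

With common denominator 2^4 = 16: Σ 2^(−ℓᵢ) = 8/16 + 1/16 + 4/16 + 2/16 = 15/16 = 0.9375.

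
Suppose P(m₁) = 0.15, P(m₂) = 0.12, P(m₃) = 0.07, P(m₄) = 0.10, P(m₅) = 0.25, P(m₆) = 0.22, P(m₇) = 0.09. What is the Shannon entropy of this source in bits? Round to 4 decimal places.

H = −Σ pᵢ log₂ pᵢ.
−0.15·log₂(0.15) = 0.4105
−0.12·log₂(0.12) = 0.3671
−0.07·log₂(0.07) = 0.2686
−0.10·log₂(0.10) = 0.3322
−0.25·log₂(0.25) = 0.5000
−0.22·log₂(0.22) = 0.4806
−0.09·log₂(0.09) = 0.3127
Sum ≈ 2.6716 → 2.6716 bits.

2.6716 bits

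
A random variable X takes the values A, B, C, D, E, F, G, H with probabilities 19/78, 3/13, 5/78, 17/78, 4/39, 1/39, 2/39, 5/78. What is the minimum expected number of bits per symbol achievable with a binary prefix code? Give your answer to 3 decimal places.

Repeatedly combine the two least-probable nodes; the expected code length is the sum of the merged weights.
merge 1/39 + 2/39 → 1/13
merge 5/78 + 5/78 → 5/39
merge 1/13 + 4/39 → 7/39
merge 5/39 + 7/39 → 4/13
merge 17/78 + 3/13 → 35/78
merge 19/78 + 4/13 → 43/78
merge 35/78 + 43/78 → 1
L = 1/13 + 5/39 + 7/39 + 4/13 + 35/78 + 43/78 + 1 = 35/13 ≈ 2.692 bits/symbol.

2.692 bits/symbol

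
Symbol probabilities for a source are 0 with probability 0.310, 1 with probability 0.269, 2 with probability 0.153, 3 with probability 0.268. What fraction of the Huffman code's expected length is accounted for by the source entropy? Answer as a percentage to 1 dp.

97.8%

Entropy H = −Σ p log₂ p ≈ 1.9569 bits.
Huffman merges: 153/1000+67/250→421/1000; 269/1000+31/100→579/1000; 421/1000+579/1000→1. L = 2 ≈ 2.0000.
Efficiency = H/L = 1.9569/2.0000 = 97.8%.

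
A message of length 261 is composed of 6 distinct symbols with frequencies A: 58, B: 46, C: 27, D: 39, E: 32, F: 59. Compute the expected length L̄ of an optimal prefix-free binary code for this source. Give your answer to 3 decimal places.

2.552 bits/symbol

Probabilities are the counts divided by 261.
Repeatedly combine the two least-probable nodes; the expected code length is the sum of the merged weights.
merge 3/29 + 32/261 → 59/261
merge 13/87 + 46/261 → 85/261
merge 2/9 + 59/261 → 13/29
merge 59/261 + 85/261 → 16/29
merge 13/29 + 16/29 → 1
L = 59/261 + 85/261 + 13/29 + 16/29 + 1 = 74/29 ≈ 2.552 bits/symbol.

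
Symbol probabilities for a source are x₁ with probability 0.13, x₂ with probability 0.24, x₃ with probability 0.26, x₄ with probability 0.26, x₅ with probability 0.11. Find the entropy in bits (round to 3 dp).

2.238 bits

H = −Σ pᵢ log₂ pᵢ.
−0.13·log₂(0.13) = 0.3826
−0.24·log₂(0.24) = 0.4941
−0.26·log₂(0.26) = 0.5053
−0.26·log₂(0.26) = 0.5053
−0.11·log₂(0.11) = 0.3503
Sum ≈ 2.2376 → 2.238 bits.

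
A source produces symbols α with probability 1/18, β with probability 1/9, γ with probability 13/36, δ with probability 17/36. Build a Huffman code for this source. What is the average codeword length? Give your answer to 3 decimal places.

Repeatedly combine the two least-probable nodes; the expected code length is the sum of the merged weights.
merge 1/18 + 1/9 → 1/6
merge 1/6 + 13/36 → 19/36
merge 17/36 + 19/36 → 1
L = 1/6 + 19/36 + 1 = 61/36 ≈ 1.694 bits/symbol.

1.694 bits/symbol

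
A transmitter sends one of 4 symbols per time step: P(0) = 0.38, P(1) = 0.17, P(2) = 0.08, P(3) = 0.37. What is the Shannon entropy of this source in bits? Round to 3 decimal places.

1.787 bits

H = −Σ pᵢ log₂ pᵢ.
−0.38·log₂(0.38) = 0.5305
−0.17·log₂(0.17) = 0.4346
−0.08·log₂(0.08) = 0.2915
−0.37·log₂(0.37) = 0.5307
Sum ≈ 1.7873 → 1.787 bits.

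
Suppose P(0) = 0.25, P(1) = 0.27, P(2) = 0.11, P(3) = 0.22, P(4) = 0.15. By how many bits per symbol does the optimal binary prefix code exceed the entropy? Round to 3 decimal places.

0.009 bits

Entropy H = −Σ p log₂ p ≈ 2.2514 bits.
Huffman merges: 11/100+3/20→13/50; 11/50+1/4→47/100; 13/50+27/100→53/100; 47/100+53/100→1. L = 113/50 ≈ 2.2600.
L − H = 2.2600 − 2.2514 = 0.009 bits.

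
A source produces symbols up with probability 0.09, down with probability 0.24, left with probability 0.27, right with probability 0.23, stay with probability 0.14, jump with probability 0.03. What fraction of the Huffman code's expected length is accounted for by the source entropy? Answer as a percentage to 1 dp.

98.9%

Entropy H = −Σ p log₂ p ≈ 2.3534 bits.
Huffman merges: 3/100+9/100→3/25; 3/25+7/50→13/50; 23/100+6/25→47/100; 13/50+27/100→53/100; 47/100+53/100→1. L = 119/50 ≈ 2.3800.
Efficiency = H/L = 2.3534/2.3800 = 98.9%.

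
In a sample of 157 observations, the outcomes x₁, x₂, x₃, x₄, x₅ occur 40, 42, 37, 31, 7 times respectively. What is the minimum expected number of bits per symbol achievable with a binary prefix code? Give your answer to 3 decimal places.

Probabilities are the counts divided by 157.
Repeatedly combine the two least-probable nodes; the expected code length is the sum of the merged weights.
merge 7/157 + 31/157 → 38/157
merge 37/157 + 38/157 → 75/157
merge 40/157 + 42/157 → 82/157
merge 75/157 + 82/157 → 1
L = 38/157 + 75/157 + 82/157 + 1 = 352/157 ≈ 2.242 bits/symbol.

2.242 bits/symbol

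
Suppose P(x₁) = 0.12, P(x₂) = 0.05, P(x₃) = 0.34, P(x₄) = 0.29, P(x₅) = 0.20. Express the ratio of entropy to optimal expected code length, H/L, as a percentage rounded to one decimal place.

Entropy H = −Σ p log₂ p ≈ 2.0946 bits.
Huffman merges: 1/20+3/25→17/100; 17/100+1/5→37/100; 29/100+17/50→63/100; 37/100+63/100→1. L = 217/100 ≈ 2.1700.
Efficiency = H/L = 2.0946/2.1700 = 96.5%.

96.5%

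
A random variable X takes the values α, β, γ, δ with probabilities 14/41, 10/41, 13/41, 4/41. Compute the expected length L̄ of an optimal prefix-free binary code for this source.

2 bits/symbol

Repeatedly combine the two least-probable nodes; the expected code length is the sum of the merged weights.
merge 4/41 + 10/41 → 14/41
merge 13/41 + 14/41 → 27/41
merge 14/41 + 27/41 → 1
L = 14/41 + 27/41 + 1 = 2 bits/symbol.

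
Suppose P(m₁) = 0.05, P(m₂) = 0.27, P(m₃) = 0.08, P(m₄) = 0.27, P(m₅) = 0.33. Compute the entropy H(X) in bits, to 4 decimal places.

2.0555 bits

H = −Σ pᵢ log₂ pᵢ.
−0.05·log₂(0.05) = 0.2161
−0.27·log₂(0.27) = 0.5100
−0.08·log₂(0.08) = 0.2915
−0.27·log₂(0.27) = 0.5100
−0.33·log₂(0.33) = 0.5278
Sum ≈ 2.0555 → 2.0555 bits.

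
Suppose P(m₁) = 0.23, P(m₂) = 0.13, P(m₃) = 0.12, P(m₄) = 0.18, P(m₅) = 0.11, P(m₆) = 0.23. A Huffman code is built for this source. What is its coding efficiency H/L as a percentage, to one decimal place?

99.2%

Entropy H = −Σ p log₂ p ≈ 2.5206 bits.
Huffman merges: 11/100+3/25→23/100; 13/100+9/50→31/100; 23/100+23/100→23/50; 23/100+31/100→27/50; 23/50+27/50→1. L = 127/50 ≈ 2.5400.
Efficiency = H/L = 2.5206/2.5400 = 99.2%.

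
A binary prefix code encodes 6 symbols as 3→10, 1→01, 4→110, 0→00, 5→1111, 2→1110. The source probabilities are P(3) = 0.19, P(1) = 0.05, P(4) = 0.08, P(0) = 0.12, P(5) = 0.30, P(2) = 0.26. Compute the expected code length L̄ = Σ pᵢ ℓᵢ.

L̄ = Σ pᵢ·ℓᵢ = 0.19·2 + 0.05·2 + 0.08·3 + 0.12·2 + 0.30·4 + 0.26·4 = 3.2 bits/symbol.

3.2 bits/symbol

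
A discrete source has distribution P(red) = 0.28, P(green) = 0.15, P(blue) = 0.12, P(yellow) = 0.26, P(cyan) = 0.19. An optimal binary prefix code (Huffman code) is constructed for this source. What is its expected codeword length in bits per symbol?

Repeatedly combine the two least-probable nodes; the expected code length is the sum of the merged weights.
merge 3/25 + 3/20 → 27/100
merge 19/100 + 13/50 → 9/20
merge 27/100 + 7/25 → 11/20
merge 9/20 + 11/20 → 1
L = 27/100 + 9/20 + 11/20 + 1 = 227/100 = 2.27 bits/symbol.

2.27 bits/symbol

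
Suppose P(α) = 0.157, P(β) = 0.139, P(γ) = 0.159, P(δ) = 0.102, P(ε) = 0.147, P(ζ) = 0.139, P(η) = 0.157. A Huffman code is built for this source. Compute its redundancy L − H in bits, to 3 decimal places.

0.046 bits

Entropy H = −Σ p log₂ p ≈ 2.7945 bits.
Huffman merges: 51/500+139/1000→241/1000; 139/1000+147/1000→143/500; 157/1000+157/1000→157/500; 159/1000+241/1000→2/5; 143/500+157/500→3/5; 2/5+3/5→1. L = 2841/1000 ≈ 2.8410.
L − H = 2.8410 − 2.7945 = 0.046 bits.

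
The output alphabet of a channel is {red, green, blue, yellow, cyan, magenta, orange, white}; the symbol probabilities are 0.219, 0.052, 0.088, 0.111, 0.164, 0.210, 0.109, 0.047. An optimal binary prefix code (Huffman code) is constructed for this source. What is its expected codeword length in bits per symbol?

2.857 bits/symbol

Repeatedly combine the two least-probable nodes; the expected code length is the sum of the merged weights.
merge 47/1000 + 13/250 → 99/1000
merge 11/125 + 99/1000 → 187/1000
merge 109/1000 + 111/1000 → 11/50
merge 41/250 + 187/1000 → 351/1000
merge 21/100 + 219/1000 → 429/1000
merge 11/50 + 351/1000 → 571/1000
merge 429/1000 + 571/1000 → 1
L = 99/1000 + 187/1000 + 11/50 + 351/1000 + 429/1000 + 571/1000 + 1 = 2857/1000 = 2.857 bits/symbol.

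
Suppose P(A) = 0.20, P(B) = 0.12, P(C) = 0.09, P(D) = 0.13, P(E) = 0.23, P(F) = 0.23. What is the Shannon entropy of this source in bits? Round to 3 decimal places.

H = −Σ pᵢ log₂ pᵢ.
−0.20·log₂(0.20) = 0.4644
−0.12·log₂(0.12) = 0.3671
−0.09·log₂(0.09) = 0.3127
−0.13·log₂(0.13) = 0.3826
−0.23·log₂(0.23) = 0.4877
−0.23·log₂(0.23) = 0.4877
Sum ≈ 2.5021 → 2.502 bits.

2.502 bits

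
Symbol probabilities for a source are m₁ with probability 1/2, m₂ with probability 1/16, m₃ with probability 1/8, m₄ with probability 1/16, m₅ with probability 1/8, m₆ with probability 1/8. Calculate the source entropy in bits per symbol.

2.125 bits

Each probability is a power of 1/2, so log₂(1/p) is an integer.
H = Σ p·log₂(1/p) = 1/2·1 + 1/16·4 + 1/8·3 + 1/16·4 + 1/8·3 + 1/8·3 = 2.125 bits.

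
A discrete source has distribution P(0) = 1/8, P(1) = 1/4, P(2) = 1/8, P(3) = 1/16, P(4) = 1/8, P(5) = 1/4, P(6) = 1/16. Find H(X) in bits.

Each probability is a power of 1/2, so log₂(1/p) is an integer.
H = Σ p·log₂(1/p) = 1/8·3 + 1/4·2 + 1/8·3 + 1/16·4 + 1/8·3 + 1/4·2 + 1/16·4 = 2.625 bits.

2.625 bits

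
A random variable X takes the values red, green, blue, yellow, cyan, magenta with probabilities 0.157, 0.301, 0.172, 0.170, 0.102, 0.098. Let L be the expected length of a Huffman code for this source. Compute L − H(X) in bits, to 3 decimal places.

0.051 bits

Entropy H = −Σ p log₂ p ≈ 2.4765 bits.
Huffman merges: 49/500+51/500→1/5; 157/1000+17/100→327/1000; 43/250+1/5→93/250; 301/1000+327/1000→157/250; 93/250+157/250→1. L = 2527/1000 ≈ 2.5270.
L − H = 2.5270 − 2.4765 = 0.051 bits.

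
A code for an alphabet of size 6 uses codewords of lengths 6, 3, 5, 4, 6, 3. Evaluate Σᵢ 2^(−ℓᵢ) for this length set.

With common denominator 2^6 = 64: Σ 2^(−ℓᵢ) = 1/64 + 8/64 + 2/64 + 4/64 + 1/64 + 8/64 = 24/64 = 0.375.

0.375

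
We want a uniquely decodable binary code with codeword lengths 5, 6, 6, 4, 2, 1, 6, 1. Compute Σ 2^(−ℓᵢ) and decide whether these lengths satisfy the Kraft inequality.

1.390625; no

With common denominator 2^6 = 64: Σ 2^(−ℓᵢ) = 2/64 + 1/64 + 1/64 + 4/64 + 16/64 + 32/64 + 1/64 + 32/64 = 89/64 = 1.390625.
Kraft's inequality requires Σ ≤ 1; here Σ = 1.390625 > 1, so no such prefix code exists.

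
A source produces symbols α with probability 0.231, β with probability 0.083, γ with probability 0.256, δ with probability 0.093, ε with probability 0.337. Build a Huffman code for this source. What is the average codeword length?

Repeatedly combine the two least-probable nodes; the expected code length is the sum of the merged weights.
merge 83/1000 + 93/1000 → 22/125
merge 22/125 + 231/1000 → 407/1000
merge 32/125 + 337/1000 → 593/1000
merge 407/1000 + 593/1000 → 1
L = 22/125 + 407/1000 + 593/1000 + 1 = 272/125 = 2.176 bits/symbol.

2.176 bits/symbol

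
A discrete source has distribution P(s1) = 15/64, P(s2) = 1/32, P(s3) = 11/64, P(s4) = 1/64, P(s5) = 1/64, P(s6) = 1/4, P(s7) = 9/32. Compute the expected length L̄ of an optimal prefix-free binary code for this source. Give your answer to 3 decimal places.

Repeatedly combine the two least-probable nodes; the expected code length is the sum of the merged weights.
merge 1/64 + 1/64 → 1/32
merge 1/32 + 1/32 → 1/16
merge 1/16 + 11/64 → 15/64
merge 15/64 + 15/64 → 15/32
merge 1/4 + 9/32 → 17/32
merge 15/32 + 17/32 → 1
L = 1/32 + 1/16 + 15/64 + 15/32 + 17/32 + 1 = 149/64 ≈ 2.328 bits/symbol.

2.328 bits/symbol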